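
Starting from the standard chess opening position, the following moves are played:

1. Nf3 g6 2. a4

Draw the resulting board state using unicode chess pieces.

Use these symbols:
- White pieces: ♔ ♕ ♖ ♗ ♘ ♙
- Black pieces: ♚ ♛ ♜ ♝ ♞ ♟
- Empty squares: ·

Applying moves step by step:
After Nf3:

♜ ♞ ♝ ♛ ♚ ♝ ♞ ♜
♟ ♟ ♟ ♟ ♟ ♟ ♟ ♟
· · · · · · · ·
· · · · · · · ·
· · · · · · · ·
· · · · · ♘ · ·
♙ ♙ ♙ ♙ ♙ ♙ ♙ ♙
♖ ♘ ♗ ♕ ♔ ♗ · ♖


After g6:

♜ ♞ ♝ ♛ ♚ ♝ ♞ ♜
♟ ♟ ♟ ♟ ♟ ♟ · ♟
· · · · · · ♟ ·
· · · · · · · ·
· · · · · · · ·
· · · · · ♘ · ·
♙ ♙ ♙ ♙ ♙ ♙ ♙ ♙
♖ ♘ ♗ ♕ ♔ ♗ · ♖


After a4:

♜ ♞ ♝ ♛ ♚ ♝ ♞ ♜
♟ ♟ ♟ ♟ ♟ ♟ · ♟
· · · · · · ♟ ·
· · · · · · · ·
♙ · · · · · · ·
· · · · · ♘ · ·
· ♙ ♙ ♙ ♙ ♙ ♙ ♙
♖ ♘ ♗ ♕ ♔ ♗ · ♖



  a b c d e f g h
  ─────────────────
8│♜ ♞ ♝ ♛ ♚ ♝ ♞ ♜│8
7│♟ ♟ ♟ ♟ ♟ ♟ · ♟│7
6│· · · · · · ♟ ·│6
5│· · · · · · · ·│5
4│♙ · · · · · · ·│4
3│· · · · · ♘ · ·│3
2│· ♙ ♙ ♙ ♙ ♙ ♙ ♙│2
1│♖ ♘ ♗ ♕ ♔ ♗ · ♖│1
  ─────────────────
  a b c d e f g h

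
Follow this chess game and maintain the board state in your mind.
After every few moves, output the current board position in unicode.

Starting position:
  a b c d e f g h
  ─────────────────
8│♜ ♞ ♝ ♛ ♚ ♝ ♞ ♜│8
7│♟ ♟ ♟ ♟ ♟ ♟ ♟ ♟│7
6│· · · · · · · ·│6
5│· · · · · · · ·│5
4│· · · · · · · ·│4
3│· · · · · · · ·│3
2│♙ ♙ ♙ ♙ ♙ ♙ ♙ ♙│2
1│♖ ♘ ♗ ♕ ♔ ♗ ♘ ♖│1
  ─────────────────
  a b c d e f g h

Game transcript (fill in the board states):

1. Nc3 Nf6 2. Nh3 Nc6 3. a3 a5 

  a b c d e f g h
  ─────────────────
8│♜ · ♝ ♛ ♚ ♝ · ♜│8
7│· ♟ ♟ ♟ ♟ ♟ ♟ ♟│7
6│· · ♞ · · ♞ · ·│6
5│♟ · · · · · · ·│5
4│· · · · · · · ·│4
3│♙ · ♘ · · · · ♘│3
2│· ♙ ♙ ♙ ♙ ♙ ♙ ♙│2
1│♖ · ♗ ♕ ♔ ♗ · ♖│1
  ─────────────────
  a b c d e f g h

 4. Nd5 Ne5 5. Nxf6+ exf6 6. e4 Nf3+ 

  a b c d e f g h
  ─────────────────
8│♜ · ♝ ♛ ♚ ♝ · ♜│8
7│· ♟ ♟ ♟ · ♟ ♟ ♟│7
6│· · · · · ♟ · ·│6
5│♟ · · · · · · ·│5
4│· · · · ♙ · · ·│4
3│♙ · · · · ♞ · ♘│3
2│· ♙ ♙ ♙ · ♙ ♙ ♙│2
1│♖ · ♗ ♕ ♔ ♗ · ♖│1
  ─────────────────
  a b c d e f g h

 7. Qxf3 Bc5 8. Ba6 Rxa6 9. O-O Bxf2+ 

  a b c d e f g h
  ─────────────────
8│· · ♝ ♛ ♚ · · ♜│8
7│· ♟ ♟ ♟ · ♟ ♟ ♟│7
6│♜ · · · · ♟ · ·│6
5│♟ · · · · · · ·│5
4│· · · · ♙ · · ·│4
3│♙ · · · · ♕ · ♘│3
2│· ♙ ♙ ♙ · ♝ ♙ ♙│2
1│♖ · ♗ · · ♖ ♔ ·│1
  ─────────────────
  a b c d e f g h

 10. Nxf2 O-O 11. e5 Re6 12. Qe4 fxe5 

  a b c d e f g h
  ─────────────────
8│· · ♝ ♛ · ♜ ♚ ·│8
7│· ♟ ♟ ♟ · ♟ ♟ ♟│7
6│· · · · ♜ · · ·│6
5│♟ · · · ♟ · · ·│5
4│· · · · ♕ · · ·│4
3│♙ · · · · · · ·│3
2│· ♙ ♙ ♙ · ♘ ♙ ♙│2
1│♖ · ♗ · · ♖ ♔ ·│1
  ─────────────────
  a b c d e f g h

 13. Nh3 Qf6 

  a b c d e f g h
  ─────────────────
8│· · ♝ · · ♜ ♚ ·│8
7│· ♟ ♟ ♟ · ♟ ♟ ♟│7
6│· · · · ♜ ♛ · ·│6
5│♟ · · · ♟ · · ·│5
4│· · · · ♕ · · ·│4
3│♙ · · · · · · ♘│3
2│· ♙ ♙ ♙ · · ♙ ♙│2
1│♖ · ♗ · · ♖ ♔ ·│1
  ─────────────────
  a b c d e f g h


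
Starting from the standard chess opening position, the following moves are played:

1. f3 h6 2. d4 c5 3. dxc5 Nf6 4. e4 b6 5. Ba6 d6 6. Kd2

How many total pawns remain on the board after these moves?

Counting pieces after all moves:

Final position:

  a b c d e f g h
  ─────────────────
8│♜ ♞ ♝ ♛ ♚ ♝ · ♜│8
7│♟ · · · ♟ ♟ ♟ ·│7
6│♗ ♟ · ♟ · ♞ · ♟│6
5│· · ♙ · · · · ·│5
4│· · · · ♙ · · ·│4
3│· · · · · ♙ · ·│3
2│♙ ♙ ♙ ♔ · · ♙ ♙│2
1│♖ ♘ ♗ ♕ · · ♘ ♖│1
  ─────────────────
  a b c d e f g h


15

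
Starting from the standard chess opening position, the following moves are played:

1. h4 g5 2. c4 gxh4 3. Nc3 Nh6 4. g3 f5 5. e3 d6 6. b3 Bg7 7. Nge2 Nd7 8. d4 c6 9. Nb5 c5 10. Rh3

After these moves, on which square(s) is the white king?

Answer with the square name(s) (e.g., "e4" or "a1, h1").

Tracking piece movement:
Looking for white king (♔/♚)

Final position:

  a b c d e f g h
  ─────────────────
8│♜ · ♝ ♛ ♚ · · ♜│8
7│♟ ♟ · ♞ ♟ · ♝ ♟│7
6│· · · ♟ · · · ♞│6
5│· ♘ ♟ · · ♟ · ·│5
4│· · ♙ ♙ · · · ♟│4
3│· ♙ · · ♙ · ♙ ♖│3
2│♙ · · · ♘ ♙ · ·│2
1│♖ · ♗ ♕ ♔ ♗ · ·│1
  ─────────────────
  a b c d e f g h


e1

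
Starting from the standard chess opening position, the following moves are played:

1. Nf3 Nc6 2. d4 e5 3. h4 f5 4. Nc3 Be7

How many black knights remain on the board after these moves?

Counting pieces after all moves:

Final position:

  a b c d e f g h
  ─────────────────
8│♜ · ♝ ♛ ♚ · ♞ ♜│8
7│♟ ♟ ♟ ♟ ♝ · ♟ ♟│7
6│· · ♞ · · · · ·│6
5│· · · · ♟ ♟ · ·│5
4│· · · ♙ · · · ♙│4
3│· · ♘ · · ♘ · ·│3
2│♙ ♙ ♙ · ♙ ♙ ♙ ·│2
1│♖ · ♗ ♕ ♔ ♗ · ♖│1
  ─────────────────
  a b c d e f g h


2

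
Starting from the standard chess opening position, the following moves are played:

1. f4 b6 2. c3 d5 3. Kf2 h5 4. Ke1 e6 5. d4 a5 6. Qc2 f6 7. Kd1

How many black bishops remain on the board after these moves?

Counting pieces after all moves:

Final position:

  a b c d e f g h
  ─────────────────
8│♜ ♞ ♝ ♛ ♚ ♝ ♞ ♜│8
7│· · ♟ · · · ♟ ·│7
6│· ♟ · · ♟ ♟ · ·│6
5│♟ · · ♟ · · · ♟│5
4│· · · ♙ · ♙ · ·│4
3│· · ♙ · · · · ·│3
2│♙ ♙ ♕ · ♙ · ♙ ♙│2
1│♖ ♘ ♗ ♔ · ♗ ♘ ♖│1
  ─────────────────
  a b c d e f g h


2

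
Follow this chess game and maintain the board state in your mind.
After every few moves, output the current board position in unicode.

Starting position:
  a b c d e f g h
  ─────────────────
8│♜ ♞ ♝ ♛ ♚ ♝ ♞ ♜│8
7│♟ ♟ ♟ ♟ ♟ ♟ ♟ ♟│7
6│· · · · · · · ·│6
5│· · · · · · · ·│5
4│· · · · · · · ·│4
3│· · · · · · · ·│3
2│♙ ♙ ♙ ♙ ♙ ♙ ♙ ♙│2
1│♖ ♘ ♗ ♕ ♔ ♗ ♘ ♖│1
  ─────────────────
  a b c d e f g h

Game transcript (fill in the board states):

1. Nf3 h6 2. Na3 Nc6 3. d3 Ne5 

  a b c d e f g h
  ─────────────────
8│♜ · ♝ ♛ ♚ ♝ ♞ ♜│8
7│♟ ♟ ♟ ♟ ♟ ♟ ♟ ·│7
6│· · · · · · · ♟│6
5│· · · · ♞ · · ·│5
4│· · · · · · · ·│4
3│♘ · · ♙ · ♘ · ·│3
2│♙ ♙ ♙ · ♙ ♙ ♙ ♙│2
1│♖ · ♗ ♕ ♔ ♗ · ♖│1
  ─────────────────
  a b c d e f g h

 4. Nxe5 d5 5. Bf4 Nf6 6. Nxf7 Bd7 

  a b c d e f g h
  ─────────────────
8│♜ · · ♛ ♚ ♝ · ♜│8
7│♟ ♟ ♟ ♝ ♟ ♘ ♟ ·│7
6│· · · · · ♞ · ♟│6
5│· · · ♟ · · · ·│5
4│· · · · · ♗ · ·│4
3│♘ · · ♙ · · · ·│3
2│♙ ♙ ♙ · ♙ ♙ ♙ ♙│2
1│♖ · · ♕ ♔ ♗ · ♖│1
  ─────────────────
  a b c d e f g h

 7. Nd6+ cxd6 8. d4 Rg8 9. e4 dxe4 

  a b c d e f g h
  ─────────────────
8│♜ · · ♛ ♚ ♝ ♜ ·│8
7│♟ ♟ · ♝ ♟ · ♟ ·│7
6│· · · ♟ · ♞ · ♟│6
5│· · · · · · · ·│5
4│· · · ♙ ♟ ♗ · ·│4
3│♘ · · · · · · ·│3
2│♙ ♙ ♙ · · ♙ ♙ ♙│2
1│♖ · · ♕ ♔ ♗ · ♖│1
  ─────────────────
  a b c d e f g h

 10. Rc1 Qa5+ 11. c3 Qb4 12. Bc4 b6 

  a b c d e f g h
  ─────────────────
8│♜ · · · ♚ ♝ ♜ ·│8
7│♟ · · ♝ ♟ · ♟ ·│7
6│· ♟ · ♟ · ♞ · ♟│6
5│· · · · · · · ·│5
4│· ♛ ♗ ♙ ♟ ♗ · ·│4
3│♘ · ♙ · · · · ·│3
2│♙ ♙ · · · ♙ ♙ ♙│2
1│· · ♖ ♕ ♔ · · ♖│1
  ─────────────────
  a b c d e f g h

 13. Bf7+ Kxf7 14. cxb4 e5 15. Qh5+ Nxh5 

  a b c d e f g h
  ─────────────────
8│♜ · · · · ♝ ♜ ·│8
7│♟ · · ♝ · ♚ ♟ ·│7
6│· ♟ · ♟ · · · ♟│6
5│· · · · ♟ · · ♞│5
4│· ♙ · ♙ ♟ ♗ · ·│4
3│♘ · · · · · · ·│3
2│♙ ♙ · · · ♙ ♙ ♙│2
1│· · ♖ · ♔ · · ♖│1
  ─────────────────
  a b c d e f g h



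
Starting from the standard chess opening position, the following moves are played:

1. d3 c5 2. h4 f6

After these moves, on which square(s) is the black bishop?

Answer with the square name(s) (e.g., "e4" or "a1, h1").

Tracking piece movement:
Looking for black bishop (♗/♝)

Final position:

  a b c d e f g h
  ─────────────────
8│♜ ♞ ♝ ♛ ♚ ♝ ♞ ♜│8
7│♟ ♟ · ♟ ♟ · ♟ ♟│7
6│· · · · · ♟ · ·│6
5│· · ♟ · · · · ·│5
4│· · · · · · · ♙│4
3│· · · ♙ · · · ·│3
2│♙ ♙ ♙ · ♙ ♙ ♙ ·│2
1│♖ ♘ ♗ ♕ ♔ ♗ ♘ ♖│1
  ─────────────────
  a b c d e f g h


c8, f8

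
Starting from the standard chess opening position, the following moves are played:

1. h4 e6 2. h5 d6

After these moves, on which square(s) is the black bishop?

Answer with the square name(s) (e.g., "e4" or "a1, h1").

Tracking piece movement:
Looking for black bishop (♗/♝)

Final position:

  a b c d e f g h
  ─────────────────
8│♜ ♞ ♝ ♛ ♚ ♝ ♞ ♜│8
7│♟ ♟ ♟ · · ♟ ♟ ♟│7
6│· · · ♟ ♟ · · ·│6
5│· · · · · · · ♙│5
4│· · · · · · · ·│4
3│· · · · · · · ·│3
2│♙ ♙ ♙ ♙ ♙ ♙ ♙ ·│2
1│♖ ♘ ♗ ♕ ♔ ♗ ♘ ♖│1
  ─────────────────
  a b c d e f g h


c8, f8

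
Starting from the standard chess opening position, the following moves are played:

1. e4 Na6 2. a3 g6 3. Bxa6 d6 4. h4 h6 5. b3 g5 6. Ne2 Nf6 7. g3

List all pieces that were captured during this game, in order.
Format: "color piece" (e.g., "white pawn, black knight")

Tracking captures:
  Bxa6: captured black knight

black knight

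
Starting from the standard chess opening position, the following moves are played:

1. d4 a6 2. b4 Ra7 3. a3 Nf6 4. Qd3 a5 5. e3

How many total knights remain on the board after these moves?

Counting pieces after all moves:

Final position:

  a b c d e f g h
  ─────────────────
8│· ♞ ♝ ♛ ♚ ♝ · ♜│8
7│♜ ♟ ♟ ♟ ♟ ♟ ♟ ♟│7
6│· · · · · ♞ · ·│6
5│♟ · · · · · · ·│5
4│· ♙ · ♙ · · · ·│4
3│♙ · · ♕ ♙ · · ·│3
2│· · ♙ · · ♙ ♙ ♙│2
1│♖ ♘ ♗ · ♔ ♗ ♘ ♖│1
  ─────────────────
  a b c d e f g h


4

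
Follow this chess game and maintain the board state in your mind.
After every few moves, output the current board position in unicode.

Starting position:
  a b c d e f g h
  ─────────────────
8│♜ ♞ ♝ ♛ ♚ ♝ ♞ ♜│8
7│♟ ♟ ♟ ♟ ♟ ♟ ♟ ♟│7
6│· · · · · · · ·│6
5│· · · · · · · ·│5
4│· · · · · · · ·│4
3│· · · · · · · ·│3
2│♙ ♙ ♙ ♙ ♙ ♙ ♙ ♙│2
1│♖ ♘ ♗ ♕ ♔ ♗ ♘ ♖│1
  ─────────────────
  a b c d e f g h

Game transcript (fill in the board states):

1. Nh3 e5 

  a b c d e f g h
  ─────────────────
8│♜ ♞ ♝ ♛ ♚ ♝ ♞ ♜│8
7│♟ ♟ ♟ ♟ · ♟ ♟ ♟│7
6│· · · · · · · ·│6
5│· · · · ♟ · · ·│5
4│· · · · · · · ·│4
3│· · · · · · · ♘│3
2│♙ ♙ ♙ ♙ ♙ ♙ ♙ ♙│2
1│♖ ♘ ♗ ♕ ♔ ♗ · ♖│1
  ─────────────────
  a b c d e f g h

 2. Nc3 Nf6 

  a b c d e f g h
  ─────────────────
8│♜ ♞ ♝ ♛ ♚ ♝ · ♜│8
7│♟ ♟ ♟ ♟ · ♟ ♟ ♟│7
6│· · · · · ♞ · ·│6
5│· · · · ♟ · · ·│5
4│· · · · · · · ·│4
3│· · ♘ · · · · ♘│3
2│♙ ♙ ♙ ♙ ♙ ♙ ♙ ♙│2
1│♖ · ♗ ♕ ♔ ♗ · ♖│1
  ─────────────────
  a b c d e f g h

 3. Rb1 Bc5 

  a b c d e f g h
  ─────────────────
8│♜ ♞ ♝ ♛ ♚ · · ♜│8
7│♟ ♟ ♟ ♟ · ♟ ♟ ♟│7
6│· · · · · ♞ · ·│6
5│· · ♝ · ♟ · · ·│5
4│· · · · · · · ·│4
3│· · ♘ · · · · ♘│3
2│♙ ♙ ♙ ♙ ♙ ♙ ♙ ♙│2
1│· ♖ ♗ ♕ ♔ ♗ · ♖│1
  ─────────────────
  a b c d e f g h

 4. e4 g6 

  a b c d e f g h
  ─────────────────
8│♜ ♞ ♝ ♛ ♚ · · ♜│8
7│♟ ♟ ♟ ♟ · ♟ · ♟│7
6│· · · · · ♞ ♟ ·│6
5│· · ♝ · ♟ · · ·│5
4│· · · · ♙ · · ·│4
3│· · ♘ · · · · ♘│3
2│♙ ♙ ♙ ♙ · ♙ ♙ ♙│2
1│· ♖ ♗ ♕ ♔ ♗ · ♖│1
  ─────────────────
  a b c d e f g h

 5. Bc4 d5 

  a b c d e f g h
  ─────────────────
8│♜ ♞ ♝ ♛ ♚ · · ♜│8
7│♟ ♟ ♟ · · ♟ · ♟│7
6│· · · · · ♞ ♟ ·│6
5│· · ♝ ♟ ♟ · · ·│5
4│· · ♗ · ♙ · · ·│4
3│· · ♘ · · · · ♘│3
2│♙ ♙ ♙ ♙ · ♙ ♙ ♙│2
1│· ♖ ♗ ♕ ♔ · · ♖│1
  ─────────────────
  a b c d e f g h



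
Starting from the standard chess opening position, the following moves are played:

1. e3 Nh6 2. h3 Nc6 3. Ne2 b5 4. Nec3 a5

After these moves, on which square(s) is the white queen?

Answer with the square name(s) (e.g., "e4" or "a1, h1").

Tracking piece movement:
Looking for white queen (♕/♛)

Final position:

  a b c d e f g h
  ─────────────────
8│♜ · ♝ ♛ ♚ ♝ · ♜│8
7│· · ♟ ♟ ♟ ♟ ♟ ♟│7
6│· · ♞ · · · · ♞│6
5│♟ ♟ · · · · · ·│5
4│· · · · · · · ·│4
3│· · ♘ · ♙ · · ♙│3
2│♙ ♙ ♙ ♙ · ♙ ♙ ·│2
1│♖ ♘ ♗ ♕ ♔ ♗ · ♖│1
  ─────────────────
  a b c d e f g h


d1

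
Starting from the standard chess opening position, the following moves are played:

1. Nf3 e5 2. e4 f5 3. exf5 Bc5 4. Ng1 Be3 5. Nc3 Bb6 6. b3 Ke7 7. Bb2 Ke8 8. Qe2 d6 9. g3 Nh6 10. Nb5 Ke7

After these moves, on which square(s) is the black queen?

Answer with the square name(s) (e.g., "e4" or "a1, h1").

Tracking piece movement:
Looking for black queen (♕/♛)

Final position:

  a b c d e f g h
  ─────────────────
8│♜ ♞ ♝ ♛ · · · ♜│8
7│♟ ♟ ♟ · ♚ · ♟ ♟│7
6│· ♝ · ♟ · · · ♞│6
5│· ♘ · · ♟ ♙ · ·│5
4│· · · · · · · ·│4
3│· ♙ · · · · ♙ ·│3
2│♙ ♗ ♙ ♙ ♕ ♙ · ♙│2
1│♖ · · · ♔ ♗ ♘ ♖│1
  ─────────────────
  a b c d e f g h


d8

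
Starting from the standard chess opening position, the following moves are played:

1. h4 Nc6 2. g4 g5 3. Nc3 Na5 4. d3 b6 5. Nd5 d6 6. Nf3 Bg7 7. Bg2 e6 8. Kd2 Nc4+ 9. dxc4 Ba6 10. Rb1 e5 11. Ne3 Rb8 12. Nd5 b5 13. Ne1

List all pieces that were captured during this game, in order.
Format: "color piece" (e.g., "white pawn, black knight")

Tracking captures:
  dxc4: captured black knight

black knight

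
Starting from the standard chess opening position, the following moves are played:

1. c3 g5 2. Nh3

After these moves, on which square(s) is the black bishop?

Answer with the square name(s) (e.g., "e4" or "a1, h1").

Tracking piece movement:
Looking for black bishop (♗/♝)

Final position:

  a b c d e f g h
  ─────────────────
8│♜ ♞ ♝ ♛ ♚ ♝ ♞ ♜│8
7│♟ ♟ ♟ ♟ ♟ ♟ · ♟│7
6│· · · · · · · ·│6
5│· · · · · · ♟ ·│5
4│· · · · · · · ·│4
3│· · ♙ · · · · ♘│3
2│♙ ♙ · ♙ ♙ ♙ ♙ ♙│2
1│♖ ♘ ♗ ♕ ♔ ♗ · ♖│1
  ─────────────────
  a b c d e f g h


c8, f8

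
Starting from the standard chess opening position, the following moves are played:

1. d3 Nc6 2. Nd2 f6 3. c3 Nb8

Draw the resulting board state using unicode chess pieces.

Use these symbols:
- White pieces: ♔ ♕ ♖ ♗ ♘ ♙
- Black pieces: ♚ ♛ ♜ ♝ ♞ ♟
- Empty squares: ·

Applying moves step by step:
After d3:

♜ ♞ ♝ ♛ ♚ ♝ ♞ ♜
♟ ♟ ♟ ♟ ♟ ♟ ♟ ♟
· · · · · · · ·
· · · · · · · ·
· · · · · · · ·
· · · ♙ · · · ·
♙ ♙ ♙ · ♙ ♙ ♙ ♙
♖ ♘ ♗ ♕ ♔ ♗ ♘ ♖


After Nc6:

♜ · ♝ ♛ ♚ ♝ ♞ ♜
♟ ♟ ♟ ♟ ♟ ♟ ♟ ♟
· · ♞ · · · · ·
· · · · · · · ·
· · · · · · · ·
· · · ♙ · · · ·
♙ ♙ ♙ · ♙ ♙ ♙ ♙
♖ ♘ ♗ ♕ ♔ ♗ ♘ ♖


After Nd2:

♜ · ♝ ♛ ♚ ♝ ♞ ♜
♟ ♟ ♟ ♟ ♟ ♟ ♟ ♟
· · ♞ · · · · ·
· · · · · · · ·
· · · · · · · ·
· · · ♙ · · · ·
♙ ♙ ♙ ♘ ♙ ♙ ♙ ♙
♖ · ♗ ♕ ♔ ♗ ♘ ♖


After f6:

♜ · ♝ ♛ ♚ ♝ ♞ ♜
♟ ♟ ♟ ♟ ♟ · ♟ ♟
· · ♞ · · ♟ · ·
· · · · · · · ·
· · · · · · · ·
· · · ♙ · · · ·
♙ ♙ ♙ ♘ ♙ ♙ ♙ ♙
♖ · ♗ ♕ ♔ ♗ ♘ ♖


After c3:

♜ · ♝ ♛ ♚ ♝ ♞ ♜
♟ ♟ ♟ ♟ ♟ · ♟ ♟
· · ♞ · · ♟ · ·
· · · · · · · ·
· · · · · · · ·
· · ♙ ♙ · · · ·
♙ ♙ · ♘ ♙ ♙ ♙ ♙
♖ · ♗ ♕ ♔ ♗ ♘ ♖


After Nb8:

♜ ♞ ♝ ♛ ♚ ♝ ♞ ♜
♟ ♟ ♟ ♟ ♟ · ♟ ♟
· · · · · ♟ · ·
· · · · · · · ·
· · · · · · · ·
· · ♙ ♙ · · · ·
♙ ♙ · ♘ ♙ ♙ ♙ ♙
♖ · ♗ ♕ ♔ ♗ ♘ ♖



  a b c d e f g h
  ─────────────────
8│♜ ♞ ♝ ♛ ♚ ♝ ♞ ♜│8
7│♟ ♟ ♟ ♟ ♟ · ♟ ♟│7
6│· · · · · ♟ · ·│6
5│· · · · · · · ·│5
4│· · · · · · · ·│4
3│· · ♙ ♙ · · · ·│3
2│♙ ♙ · ♘ ♙ ♙ ♙ ♙│2
1│♖ · ♗ ♕ ♔ ♗ ♘ ♖│1
  ─────────────────
  a b c d e f g h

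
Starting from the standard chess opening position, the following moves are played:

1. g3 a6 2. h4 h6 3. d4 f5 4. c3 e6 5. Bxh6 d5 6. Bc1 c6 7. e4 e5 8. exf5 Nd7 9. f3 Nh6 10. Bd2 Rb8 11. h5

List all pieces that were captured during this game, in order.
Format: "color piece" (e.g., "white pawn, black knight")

Tracking captures:
  Bxh6: captured black pawn
  exf5: captured black pawn

black pawn, black pawn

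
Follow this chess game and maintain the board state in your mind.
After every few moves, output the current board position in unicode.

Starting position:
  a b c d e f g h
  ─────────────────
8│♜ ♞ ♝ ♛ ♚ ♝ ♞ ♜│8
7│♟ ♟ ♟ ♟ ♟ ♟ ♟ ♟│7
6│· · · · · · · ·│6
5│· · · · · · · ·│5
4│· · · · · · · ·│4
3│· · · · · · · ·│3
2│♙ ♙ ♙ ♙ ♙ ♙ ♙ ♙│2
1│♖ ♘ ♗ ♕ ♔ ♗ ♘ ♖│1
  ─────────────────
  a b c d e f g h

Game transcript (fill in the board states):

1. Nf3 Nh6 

  a b c d e f g h
  ─────────────────
8│♜ ♞ ♝ ♛ ♚ ♝ · ♜│8
7│♟ ♟ ♟ ♟ ♟ ♟ ♟ ♟│7
6│· · · · · · · ♞│6
5│· · · · · · · ·│5
4│· · · · · · · ·│4
3│· · · · · ♘ · ·│3
2│♙ ♙ ♙ ♙ ♙ ♙ ♙ ♙│2
1│♖ ♘ ♗ ♕ ♔ ♗ · ♖│1
  ─────────────────
  a b c d e f g h

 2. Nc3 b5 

  a b c d e f g h
  ─────────────────
8│♜ ♞ ♝ ♛ ♚ ♝ · ♜│8
7│♟ · ♟ ♟ ♟ ♟ ♟ ♟│7
6│· · · · · · · ♞│6
5│· ♟ · · · · · ·│5
4│· · · · · · · ·│4
3│· · ♘ · · ♘ · ·│3
2│♙ ♙ ♙ ♙ ♙ ♙ ♙ ♙│2
1│♖ · ♗ ♕ ♔ ♗ · ♖│1
  ─────────────────
  a b c d e f g h

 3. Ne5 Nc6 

  a b c d e f g h
  ─────────────────
8│♜ · ♝ ♛ ♚ ♝ · ♜│8
7│♟ · ♟ ♟ ♟ ♟ ♟ ♟│7
6│· · ♞ · · · · ♞│6
5│· ♟ · · ♘ · · ·│5
4│· · · · · · · ·│4
3│· · ♘ · · · · ·│3
2│♙ ♙ ♙ ♙ ♙ ♙ ♙ ♙│2
1│♖ · ♗ ♕ ♔ ♗ · ♖│1
  ─────────────────
  a b c d e f g h

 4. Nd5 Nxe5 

  a b c d e f g h
  ─────────────────
8│♜ · ♝ ♛ ♚ ♝ · ♜│8
7│♟ · ♟ ♟ ♟ ♟ ♟ ♟│7
6│· · · · · · · ♞│6
5│· ♟ · ♘ ♞ · · ·│5
4│· · · · · · · ·│4
3│· · · · · · · ·│3
2│♙ ♙ ♙ ♙ ♙ ♙ ♙ ♙│2
1│♖ · ♗ ♕ ♔ ♗ · ♖│1
  ─────────────────
  a b c d e f g h



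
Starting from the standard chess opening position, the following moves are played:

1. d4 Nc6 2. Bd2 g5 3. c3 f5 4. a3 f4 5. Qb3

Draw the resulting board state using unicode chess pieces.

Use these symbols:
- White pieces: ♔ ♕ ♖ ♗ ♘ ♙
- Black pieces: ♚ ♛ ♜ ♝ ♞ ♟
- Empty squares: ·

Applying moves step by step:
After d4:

♜ ♞ ♝ ♛ ♚ ♝ ♞ ♜
♟ ♟ ♟ ♟ ♟ ♟ ♟ ♟
· · · · · · · ·
· · · · · · · ·
· · · ♙ · · · ·
· · · · · · · ·
♙ ♙ ♙ · ♙ ♙ ♙ ♙
♖ ♘ ♗ ♕ ♔ ♗ ♘ ♖


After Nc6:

♜ · ♝ ♛ ♚ ♝ ♞ ♜
♟ ♟ ♟ ♟ ♟ ♟ ♟ ♟
· · ♞ · · · · ·
· · · · · · · ·
· · · ♙ · · · ·
· · · · · · · ·
♙ ♙ ♙ · ♙ ♙ ♙ ♙
♖ ♘ ♗ ♕ ♔ ♗ ♘ ♖


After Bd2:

♜ · ♝ ♛ ♚ ♝ ♞ ♜
♟ ♟ ♟ ♟ ♟ ♟ ♟ ♟
· · ♞ · · · · ·
· · · · · · · ·
· · · ♙ · · · ·
· · · · · · · ·
♙ ♙ ♙ ♗ ♙ ♙ ♙ ♙
♖ ♘ · ♕ ♔ ♗ ♘ ♖


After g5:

♜ · ♝ ♛ ♚ ♝ ♞ ♜
♟ ♟ ♟ ♟ ♟ ♟ · ♟
· · ♞ · · · · ·
· · · · · · ♟ ·
· · · ♙ · · · ·
· · · · · · · ·
♙ ♙ ♙ ♗ ♙ ♙ ♙ ♙
♖ ♘ · ♕ ♔ ♗ ♘ ♖


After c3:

♜ · ♝ ♛ ♚ ♝ ♞ ♜
♟ ♟ ♟ ♟ ♟ ♟ · ♟
· · ♞ · · · · ·
· · · · · · ♟ ·
· · · ♙ · · · ·
· · ♙ · · · · ·
♙ ♙ · ♗ ♙ ♙ ♙ ♙
♖ ♘ · ♕ ♔ ♗ ♘ ♖


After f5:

♜ · ♝ ♛ ♚ ♝ ♞ ♜
♟ ♟ ♟ ♟ ♟ · · ♟
· · ♞ · · · · ·
· · · · · ♟ ♟ ·
· · · ♙ · · · ·
· · ♙ · · · · ·
♙ ♙ · ♗ ♙ ♙ ♙ ♙
♖ ♘ · ♕ ♔ ♗ ♘ ♖


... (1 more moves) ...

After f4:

♜ · ♝ ♛ ♚ ♝ ♞ ♜
♟ ♟ ♟ ♟ ♟ · · ♟
· · ♞ · · · · ·
· · · · · · ♟ ·
· · · ♙ · ♟ · ·
♙ · ♙ · · · · ·
· ♙ · ♗ ♙ ♙ ♙ ♙
♖ ♘ · ♕ ♔ ♗ ♘ ♖


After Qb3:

♜ · ♝ ♛ ♚ ♝ ♞ ♜
♟ ♟ ♟ ♟ ♟ · · ♟
· · ♞ · · · · ·
· · · · · · ♟ ·
· · · ♙ · ♟ · ·
♙ ♕ ♙ · · · · ·
· ♙ · ♗ ♙ ♙ ♙ ♙
♖ ♘ · · ♔ ♗ ♘ ♖



  a b c d e f g h
  ─────────────────
8│♜ · ♝ ♛ ♚ ♝ ♞ ♜│8
7│♟ ♟ ♟ ♟ ♟ · · ♟│7
6│· · ♞ · · · · ·│6
5│· · · · · · ♟ ·│5
4│· · · ♙ · ♟ · ·│4
3│♙ ♕ ♙ · · · · ·│3
2│· ♙ · ♗ ♙ ♙ ♙ ♙│2
1│♖ ♘ · · ♔ ♗ ♘ ♖│1
  ─────────────────
  a b c d e f g h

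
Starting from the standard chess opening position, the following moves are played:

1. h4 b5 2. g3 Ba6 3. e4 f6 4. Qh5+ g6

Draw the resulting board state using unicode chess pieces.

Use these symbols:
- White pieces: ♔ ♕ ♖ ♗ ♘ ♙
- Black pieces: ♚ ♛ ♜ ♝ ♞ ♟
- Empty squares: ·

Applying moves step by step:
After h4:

♜ ♞ ♝ ♛ ♚ ♝ ♞ ♜
♟ ♟ ♟ ♟ ♟ ♟ ♟ ♟
· · · · · · · ·
· · · · · · · ·
· · · · · · · ♙
· · · · · · · ·
♙ ♙ ♙ ♙ ♙ ♙ ♙ ·
♖ ♘ ♗ ♕ ♔ ♗ ♘ ♖


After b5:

♜ ♞ ♝ ♛ ♚ ♝ ♞ ♜
♟ · ♟ ♟ ♟ ♟ ♟ ♟
· · · · · · · ·
· ♟ · · · · · ·
· · · · · · · ♙
· · · · · · · ·
♙ ♙ ♙ ♙ ♙ ♙ ♙ ·
♖ ♘ ♗ ♕ ♔ ♗ ♘ ♖


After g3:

♜ ♞ ♝ ♛ ♚ ♝ ♞ ♜
♟ · ♟ ♟ ♟ ♟ ♟ ♟
· · · · · · · ·
· ♟ · · · · · ·
· · · · · · · ♙
· · · · · · ♙ ·
♙ ♙ ♙ ♙ ♙ ♙ · ·
♖ ♘ ♗ ♕ ♔ ♗ ♘ ♖


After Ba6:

♜ ♞ · ♛ ♚ ♝ ♞ ♜
♟ · ♟ ♟ ♟ ♟ ♟ ♟
♝ · · · · · · ·
· ♟ · · · · · ·
· · · · · · · ♙
· · · · · · ♙ ·
♙ ♙ ♙ ♙ ♙ ♙ · ·
♖ ♘ ♗ ♕ ♔ ♗ ♘ ♖


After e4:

♜ ♞ · ♛ ♚ ♝ ♞ ♜
♟ · ♟ ♟ ♟ ♟ ♟ ♟
♝ · · · · · · ·
· ♟ · · · · · ·
· · · · ♙ · · ♙
· · · · · · ♙ ·
♙ ♙ ♙ ♙ · ♙ · ·
♖ ♘ ♗ ♕ ♔ ♗ ♘ ♖


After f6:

♜ ♞ · ♛ ♚ ♝ ♞ ♜
♟ · ♟ ♟ ♟ · ♟ ♟
♝ · · · · ♟ · ·
· ♟ · · · · · ·
· · · · ♙ · · ♙
· · · · · · ♙ ·
♙ ♙ ♙ ♙ · ♙ · ·
♖ ♘ ♗ ♕ ♔ ♗ ♘ ♖


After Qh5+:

♜ ♞ · ♛ ♚ ♝ ♞ ♜
♟ · ♟ ♟ ♟ · ♟ ♟
♝ · · · · ♟ · ·
· ♟ · · · · · ♕
· · · · ♙ · · ♙
· · · · · · ♙ ·
♙ ♙ ♙ ♙ · ♙ · ·
♖ ♘ ♗ · ♔ ♗ ♘ ♖


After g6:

♜ ♞ · ♛ ♚ ♝ ♞ ♜
♟ · ♟ ♟ ♟ · · ♟
♝ · · · · ♟ ♟ ·
· ♟ · · · · · ♕
· · · · ♙ · · ♙
· · · · · · ♙ ·
♙ ♙ ♙ ♙ · ♙ · ·
♖ ♘ ♗ · ♔ ♗ ♘ ♖



  a b c d e f g h
  ─────────────────
8│♜ ♞ · ♛ ♚ ♝ ♞ ♜│8
7│♟ · ♟ ♟ ♟ · · ♟│7
6│♝ · · · · ♟ ♟ ·│6
5│· ♟ · · · · · ♕│5
4│· · · · ♙ · · ♙│4
3│· · · · · · ♙ ·│3
2│♙ ♙ ♙ ♙ · ♙ · ·│2
1│♖ ♘ ♗ · ♔ ♗ ♘ ♖│1
  ─────────────────
  a b c d e f g h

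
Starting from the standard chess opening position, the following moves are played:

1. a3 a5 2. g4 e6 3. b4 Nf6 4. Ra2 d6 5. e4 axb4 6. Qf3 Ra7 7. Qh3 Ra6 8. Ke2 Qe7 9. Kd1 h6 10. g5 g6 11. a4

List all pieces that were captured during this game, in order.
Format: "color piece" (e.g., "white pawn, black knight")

Tracking captures:
  axb4: captured white pawn

white pawn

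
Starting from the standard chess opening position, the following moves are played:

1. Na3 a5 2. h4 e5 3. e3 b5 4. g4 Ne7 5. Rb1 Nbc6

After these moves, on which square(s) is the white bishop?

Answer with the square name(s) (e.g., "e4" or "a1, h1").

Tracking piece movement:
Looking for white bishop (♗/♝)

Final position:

  a b c d e f g h
  ─────────────────
8│♜ · ♝ ♛ ♚ ♝ · ♜│8
7│· · ♟ ♟ ♞ ♟ ♟ ♟│7
6│· · ♞ · · · · ·│6
5│♟ ♟ · · ♟ · · ·│5
4│· · · · · · ♙ ♙│4
3│♘ · · · ♙ · · ·│3
2│♙ ♙ ♙ ♙ · ♙ · ·│2
1│· ♖ ♗ ♕ ♔ ♗ ♘ ♖│1
  ─────────────────
  a b c d e f g h


c1, f1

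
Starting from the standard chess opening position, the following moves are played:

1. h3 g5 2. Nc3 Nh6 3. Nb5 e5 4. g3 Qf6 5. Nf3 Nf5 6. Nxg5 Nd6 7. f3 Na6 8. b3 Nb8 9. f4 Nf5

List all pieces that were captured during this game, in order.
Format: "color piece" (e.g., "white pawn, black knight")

Tracking captures:
  Nxg5: captured black pawn

black pawn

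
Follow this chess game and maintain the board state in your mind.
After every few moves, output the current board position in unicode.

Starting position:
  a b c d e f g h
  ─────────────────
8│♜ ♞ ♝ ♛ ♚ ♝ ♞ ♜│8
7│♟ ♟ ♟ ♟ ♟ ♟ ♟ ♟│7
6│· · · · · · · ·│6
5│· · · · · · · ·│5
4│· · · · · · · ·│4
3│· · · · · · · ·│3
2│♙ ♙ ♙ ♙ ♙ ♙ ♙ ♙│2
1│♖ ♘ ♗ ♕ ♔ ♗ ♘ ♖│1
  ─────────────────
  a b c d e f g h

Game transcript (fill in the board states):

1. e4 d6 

  a b c d e f g h
  ─────────────────
8│♜ ♞ ♝ ♛ ♚ ♝ ♞ ♜│8
7│♟ ♟ ♟ · ♟ ♟ ♟ ♟│7
6│· · · ♟ · · · ·│6
5│· · · · · · · ·│5
4│· · · · ♙ · · ·│4
3│· · · · · · · ·│3
2│♙ ♙ ♙ ♙ · ♙ ♙ ♙│2
1│♖ ♘ ♗ ♕ ♔ ♗ ♘ ♖│1
  ─────────────────
  a b c d e f g h

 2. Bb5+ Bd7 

  a b c d e f g h
  ─────────────────
8│♜ ♞ · ♛ ♚ ♝ ♞ ♜│8
7│♟ ♟ ♟ ♝ ♟ ♟ ♟ ♟│7
6│· · · ♟ · · · ·│6
5│· ♗ · · · · · ·│5
4│· · · · ♙ · · ·│4
3│· · · · · · · ·│3
2│♙ ♙ ♙ ♙ · ♙ ♙ ♙│2
1│♖ ♘ ♗ ♕ ♔ · ♘ ♖│1
  ─────────────────
  a b c d e f g h

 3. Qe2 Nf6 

  a b c d e f g h
  ─────────────────
8│♜ ♞ · ♛ ♚ ♝ · ♜│8
7│♟ ♟ ♟ ♝ ♟ ♟ ♟ ♟│7
6│· · · ♟ · ♞ · ·│6
5│· ♗ · · · · · ·│5
4│· · · · ♙ · · ·│4
3│· · · · · · · ·│3
2│♙ ♙ ♙ ♙ ♕ ♙ ♙ ♙│2
1│♖ ♘ ♗ · ♔ · ♘ ♖│1
  ─────────────────
  a b c d e f g h

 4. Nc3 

  a b c d e f g h
  ─────────────────
8│♜ ♞ · ♛ ♚ ♝ · ♜│8
7│♟ ♟ ♟ ♝ ♟ ♟ ♟ ♟│7
6│· · · ♟ · ♞ · ·│6
5│· ♗ · · · · · ·│5
4│· · · · ♙ · · ·│4
3│· · ♘ · · · · ·│3
2│♙ ♙ ♙ ♙ ♕ ♙ ♙ ♙│2
1│♖ · ♗ · ♔ · ♘ ♖│1
  ─────────────────
  a b c d e f g h


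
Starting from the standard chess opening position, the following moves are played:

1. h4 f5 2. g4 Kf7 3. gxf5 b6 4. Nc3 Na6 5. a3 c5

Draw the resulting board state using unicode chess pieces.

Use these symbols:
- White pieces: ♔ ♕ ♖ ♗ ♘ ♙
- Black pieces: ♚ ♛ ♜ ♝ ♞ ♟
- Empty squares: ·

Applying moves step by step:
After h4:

♜ ♞ ♝ ♛ ♚ ♝ ♞ ♜
♟ ♟ ♟ ♟ ♟ ♟ ♟ ♟
· · · · · · · ·
· · · · · · · ·
· · · · · · · ♙
· · · · · · · ·
♙ ♙ ♙ ♙ ♙ ♙ ♙ ·
♖ ♘ ♗ ♕ ♔ ♗ ♘ ♖


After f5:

♜ ♞ ♝ ♛ ♚ ♝ ♞ ♜
♟ ♟ ♟ ♟ ♟ · ♟ ♟
· · · · · · · ·
· · · · · ♟ · ·
· · · · · · · ♙
· · · · · · · ·
♙ ♙ ♙ ♙ ♙ ♙ ♙ ·
♖ ♘ ♗ ♕ ♔ ♗ ♘ ♖


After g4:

♜ ♞ ♝ ♛ ♚ ♝ ♞ ♜
♟ ♟ ♟ ♟ ♟ · ♟ ♟
· · · · · · · ·
· · · · · ♟ · ·
· · · · · · ♙ ♙
· · · · · · · ·
♙ ♙ ♙ ♙ ♙ ♙ · ·
♖ ♘ ♗ ♕ ♔ ♗ ♘ ♖


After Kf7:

♜ ♞ ♝ ♛ · ♝ ♞ ♜
♟ ♟ ♟ ♟ ♟ ♚ ♟ ♟
· · · · · · · ·
· · · · · ♟ · ·
· · · · · · ♙ ♙
· · · · · · · ·
♙ ♙ ♙ ♙ ♙ ♙ · ·
♖ ♘ ♗ ♕ ♔ ♗ ♘ ♖


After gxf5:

♜ ♞ ♝ ♛ · ♝ ♞ ♜
♟ ♟ ♟ ♟ ♟ ♚ ♟ ♟
· · · · · · · ·
· · · · · ♙ · ·
· · · · · · · ♙
· · · · · · · ·
♙ ♙ ♙ ♙ ♙ ♙ · ·
♖ ♘ ♗ ♕ ♔ ♗ ♘ ♖


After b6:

♜ ♞ ♝ ♛ · ♝ ♞ ♜
♟ · ♟ ♟ ♟ ♚ ♟ ♟
· ♟ · · · · · ·
· · · · · ♙ · ·
· · · · · · · ♙
· · · · · · · ·
♙ ♙ ♙ ♙ ♙ ♙ · ·
♖ ♘ ♗ ♕ ♔ ♗ ♘ ♖


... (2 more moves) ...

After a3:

♜ · ♝ ♛ · ♝ ♞ ♜
♟ · ♟ ♟ ♟ ♚ ♟ ♟
♞ ♟ · · · · · ·
· · · · · ♙ · ·
· · · · · · · ♙
♙ · ♘ · · · · ·
· ♙ ♙ ♙ ♙ ♙ · ·
♖ · ♗ ♕ ♔ ♗ ♘ ♖


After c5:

♜ · ♝ ♛ · ♝ ♞ ♜
♟ · · ♟ ♟ ♚ ♟ ♟
♞ ♟ · · · · · ·
· · ♟ · · ♙ · ·
· · · · · · · ♙
♙ · ♘ · · · · ·
· ♙ ♙ ♙ ♙ ♙ · ·
♖ · ♗ ♕ ♔ ♗ ♘ ♖



  a b c d e f g h
  ─────────────────
8│♜ · ♝ ♛ · ♝ ♞ ♜│8
7│♟ · · ♟ ♟ ♚ ♟ ♟│7
6│♞ ♟ · · · · · ·│6
5│· · ♟ · · ♙ · ·│5
4│· · · · · · · ♙│4
3│♙ · ♘ · · · · ·│3
2│· ♙ ♙ ♙ ♙ ♙ · ·│2
1│♖ · ♗ ♕ ♔ ♗ ♘ ♖│1
  ─────────────────
  a b c d e f g h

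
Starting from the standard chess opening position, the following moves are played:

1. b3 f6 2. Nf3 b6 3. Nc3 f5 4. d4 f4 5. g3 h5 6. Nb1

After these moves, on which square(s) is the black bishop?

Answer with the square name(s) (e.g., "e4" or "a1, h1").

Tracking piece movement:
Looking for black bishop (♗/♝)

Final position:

  a b c d e f g h
  ─────────────────
8│♜ ♞ ♝ ♛ ♚ ♝ ♞ ♜│8
7│♟ · ♟ ♟ ♟ · ♟ ·│7
6│· ♟ · · · · · ·│6
5│· · · · · · · ♟│5
4│· · · ♙ · ♟ · ·│4
3│· ♙ · · · ♘ ♙ ·│3
2│♙ · ♙ · ♙ ♙ · ♙│2
1│♖ ♘ ♗ ♕ ♔ ♗ · ♖│1
  ─────────────────
  a b c d e f g h


c8, f8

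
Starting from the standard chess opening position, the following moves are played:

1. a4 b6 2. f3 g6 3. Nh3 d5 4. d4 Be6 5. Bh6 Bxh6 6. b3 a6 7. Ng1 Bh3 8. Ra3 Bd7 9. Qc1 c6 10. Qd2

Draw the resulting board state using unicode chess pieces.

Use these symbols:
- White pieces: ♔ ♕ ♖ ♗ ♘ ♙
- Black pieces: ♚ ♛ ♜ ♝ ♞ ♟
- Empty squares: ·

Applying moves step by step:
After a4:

♜ ♞ ♝ ♛ ♚ ♝ ♞ ♜
♟ ♟ ♟ ♟ ♟ ♟ ♟ ♟
· · · · · · · ·
· · · · · · · ·
♙ · · · · · · ·
· · · · · · · ·
· ♙ ♙ ♙ ♙ ♙ ♙ ♙
♖ ♘ ♗ ♕ ♔ ♗ ♘ ♖


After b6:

♜ ♞ ♝ ♛ ♚ ♝ ♞ ♜
♟ · ♟ ♟ ♟ ♟ ♟ ♟
· ♟ · · · · · ·
· · · · · · · ·
♙ · · · · · · ·
· · · · · · · ·
· ♙ ♙ ♙ ♙ ♙ ♙ ♙
♖ ♘ ♗ ♕ ♔ ♗ ♘ ♖


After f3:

♜ ♞ ♝ ♛ ♚ ♝ ♞ ♜
♟ · ♟ ♟ ♟ ♟ ♟ ♟
· ♟ · · · · · ·
· · · · · · · ·
♙ · · · · · · ·
· · · · · ♙ · ·
· ♙ ♙ ♙ ♙ · ♙ ♙
♖ ♘ ♗ ♕ ♔ ♗ ♘ ♖


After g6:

♜ ♞ ♝ ♛ ♚ ♝ ♞ ♜
♟ · ♟ ♟ ♟ ♟ · ♟
· ♟ · · · · ♟ ·
· · · · · · · ·
♙ · · · · · · ·
· · · · · ♙ · ·
· ♙ ♙ ♙ ♙ · ♙ ♙
♖ ♘ ♗ ♕ ♔ ♗ ♘ ♖


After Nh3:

♜ ♞ ♝ ♛ ♚ ♝ ♞ ♜
♟ · ♟ ♟ ♟ ♟ · ♟
· ♟ · · · · ♟ ·
· · · · · · · ·
♙ · · · · · · ·
· · · · · ♙ · ♘
· ♙ ♙ ♙ ♙ · ♙ ♙
♖ ♘ ♗ ♕ ♔ ♗ · ♖


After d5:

♜ ♞ ♝ ♛ ♚ ♝ ♞ ♜
♟ · ♟ · ♟ ♟ · ♟
· ♟ · · · · ♟ ·
· · · ♟ · · · ·
♙ · · · · · · ·
· · · · · ♙ · ♘
· ♙ ♙ ♙ ♙ · ♙ ♙
♖ ♘ ♗ ♕ ♔ ♗ · ♖


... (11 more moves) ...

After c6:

♜ ♞ · ♛ ♚ · ♞ ♜
· · · ♝ ♟ ♟ · ♟
♟ ♟ ♟ · · · ♟ ♝
· · · ♟ · · · ·
♙ · · ♙ · · · ·
♖ ♙ · · · ♙ · ·
· · ♙ · ♙ · ♙ ♙
· ♘ ♕ · ♔ ♗ ♘ ♖


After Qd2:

♜ ♞ · ♛ ♚ · ♞ ♜
· · · ♝ ♟ ♟ · ♟
♟ ♟ ♟ · · · ♟ ♝
· · · ♟ · · · ·
♙ · · ♙ · · · ·
♖ ♙ · · · ♙ · ·
· · ♙ ♕ ♙ · ♙ ♙
· ♘ · · ♔ ♗ ♘ ♖



  a b c d e f g h
  ─────────────────
8│♜ ♞ · ♛ ♚ · ♞ ♜│8
7│· · · ♝ ♟ ♟ · ♟│7
6│♟ ♟ ♟ · · · ♟ ♝│6
5│· · · ♟ · · · ·│5
4│♙ · · ♙ · · · ·│4
3│♖ ♙ · · · ♙ · ·│3
2│· · ♙ ♕ ♙ · ♙ ♙│2
1│· ♘ · · ♔ ♗ ♘ ♖│1
  ─────────────────
  a b c d e f g h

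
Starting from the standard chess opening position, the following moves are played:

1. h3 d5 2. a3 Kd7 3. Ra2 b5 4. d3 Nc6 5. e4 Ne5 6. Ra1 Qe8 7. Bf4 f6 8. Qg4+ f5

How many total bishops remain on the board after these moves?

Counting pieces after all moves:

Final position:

  a b c d e f g h
  ─────────────────
8│♜ · ♝ · ♛ ♝ ♞ ♜│8
7│♟ · ♟ ♚ ♟ · ♟ ♟│7
6│· · · · · · · ·│6
5│· ♟ · ♟ ♞ ♟ · ·│5
4│· · · · ♙ ♗ ♕ ·│4
3│♙ · · ♙ · · · ♙│3
2│· ♙ ♙ · · ♙ ♙ ·│2
1│♖ ♘ · · ♔ ♗ ♘ ♖│1
  ─────────────────
  a b c d e f g h


4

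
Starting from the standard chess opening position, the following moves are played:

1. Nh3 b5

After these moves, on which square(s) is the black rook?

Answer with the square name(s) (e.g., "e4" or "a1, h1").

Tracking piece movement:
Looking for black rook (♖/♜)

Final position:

  a b c d e f g h
  ─────────────────
8│♜ ♞ ♝ ♛ ♚ ♝ ♞ ♜│8
7│♟ · ♟ ♟ ♟ ♟ ♟ ♟│7
6│· · · · · · · ·│6
5│· ♟ · · · · · ·│5
4│· · · · · · · ·│4
3│· · · · · · · ♘│3
2│♙ ♙ ♙ ♙ ♙ ♙ ♙ ♙│2
1│♖ ♘ ♗ ♕ ♔ ♗ · ♖│1
  ─────────────────
  a b c d e f g h


a8, h8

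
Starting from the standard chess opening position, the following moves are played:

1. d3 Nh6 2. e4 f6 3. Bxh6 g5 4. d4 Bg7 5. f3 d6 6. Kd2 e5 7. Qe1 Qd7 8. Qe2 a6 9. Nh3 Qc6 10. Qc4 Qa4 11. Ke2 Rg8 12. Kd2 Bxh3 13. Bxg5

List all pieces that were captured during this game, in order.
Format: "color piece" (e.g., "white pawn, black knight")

Tracking captures:
  Bxh6: captured black knight
  Bxh3: captured white knight
  Bxg5: captured black pawn

black knight, white knight, black pawn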